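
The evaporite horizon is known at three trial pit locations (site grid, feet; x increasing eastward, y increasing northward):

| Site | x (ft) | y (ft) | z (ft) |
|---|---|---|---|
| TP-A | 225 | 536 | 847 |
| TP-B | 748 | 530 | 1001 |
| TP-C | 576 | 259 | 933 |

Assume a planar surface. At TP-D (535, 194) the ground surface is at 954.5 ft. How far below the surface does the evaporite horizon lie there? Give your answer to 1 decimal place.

37.7 ft

Two edge vectors: TP-A→TP-B = (523, -6, 154), TP-A→TP-C = (351, -277, 86).
Normal n = (TP-A→TP-B) × (TP-A→TP-C) = (42142, 9076, -142765).
So ∂z/∂x = −n_x/n_z = 0.29518 and ∂z/∂y = −n_y/n_z = 0.06357.
Intercept c from TP-A: 847 − 66.42 − 34.08 = 746.51.
At (535, 194): z_contact = 157.92 + 12.33 + 746.51 = 916.77 ft.
Depth below ground = 954.5 − 916.77 = 37.7 ft.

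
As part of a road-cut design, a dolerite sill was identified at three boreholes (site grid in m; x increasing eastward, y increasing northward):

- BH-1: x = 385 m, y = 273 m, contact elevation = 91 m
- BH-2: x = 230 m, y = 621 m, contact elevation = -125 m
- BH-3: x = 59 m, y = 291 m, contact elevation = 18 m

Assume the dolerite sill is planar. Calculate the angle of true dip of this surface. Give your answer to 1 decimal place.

29.6°

Let the plane be z = a·x + b·y + c.
BH-2−BH-1: −155a + 348b = −216;  BH-3−BH-1: −326a + 18b = −73.
Solving gives a = 0.19444, b = −0.53409.
Gradient magnitude |∇z| = √(a² + b²) = √(0.03781 + 0.28525) = 0.56838.
True dip = arctan(0.56838) = 29.6°, dipping toward NNW (azimuth ≈ 340°).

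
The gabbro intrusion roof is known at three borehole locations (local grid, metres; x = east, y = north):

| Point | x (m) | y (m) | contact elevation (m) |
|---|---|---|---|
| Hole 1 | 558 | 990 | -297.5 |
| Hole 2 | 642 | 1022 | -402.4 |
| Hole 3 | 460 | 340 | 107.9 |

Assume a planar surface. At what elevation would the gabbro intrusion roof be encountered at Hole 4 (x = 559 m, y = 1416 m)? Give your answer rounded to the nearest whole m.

Let the plane be z = a·x + b·y + c.
Hole 2−Hole 1: 84a + 32b = −104.9;  Hole 3−Hole 1: −98a − 650b = 405.4.
Solving gives a = −1.07283, b = −0.46194.
Then c = -297.5 − a·558 − b·990 = 758.46.
At (559, 1416): z = −599.7 − 654.1 + 758.46 = -495.4 m.

-495 m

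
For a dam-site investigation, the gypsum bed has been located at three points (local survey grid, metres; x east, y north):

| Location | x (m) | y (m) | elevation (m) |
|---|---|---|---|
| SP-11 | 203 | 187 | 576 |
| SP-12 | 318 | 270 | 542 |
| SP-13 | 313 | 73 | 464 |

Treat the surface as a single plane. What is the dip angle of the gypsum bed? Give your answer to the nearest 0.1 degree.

Let the plane be z = a·x + b·y + c.
SP-12−SP-11: 115a + 83b = −34;  SP-13−SP-11: 110a − 114b = −112.
Solving gives a = −0.59227, b = 0.41097.
Gradient magnitude |∇z| = √(a² + b²) = √(0.35078 + 0.16890) = 0.72089.
True dip = arctan(0.72089) = 35.8°, dipping toward SE (azimuth ≈ 125°).

35.8°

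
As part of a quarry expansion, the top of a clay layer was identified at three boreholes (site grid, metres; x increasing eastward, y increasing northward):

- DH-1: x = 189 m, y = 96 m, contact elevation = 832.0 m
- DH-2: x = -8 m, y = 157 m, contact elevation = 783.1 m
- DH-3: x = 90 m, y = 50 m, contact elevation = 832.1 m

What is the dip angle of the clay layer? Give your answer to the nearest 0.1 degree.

Two edge vectors: DH-1→DH-2 = (-197, 61, -48.9), DH-1→DH-3 = (-99, -46, 0.1).
Normal n = (DH-1→DH-2) × (DH-1→DH-3) = (-2243.3, 4860.8, 15101).
So ∂z/∂x = −n_x/n_z = 0.14855 and ∂z/∂y = −n_y/n_z = −0.32189.
Gradient magnitude |∇z| = √(a² + b²) = √(0.02207 + 0.10361) = 0.35451.
True dip = arctan(0.35451) = 19.5°, dipping toward NNW (azimuth ≈ 335°).

19.5°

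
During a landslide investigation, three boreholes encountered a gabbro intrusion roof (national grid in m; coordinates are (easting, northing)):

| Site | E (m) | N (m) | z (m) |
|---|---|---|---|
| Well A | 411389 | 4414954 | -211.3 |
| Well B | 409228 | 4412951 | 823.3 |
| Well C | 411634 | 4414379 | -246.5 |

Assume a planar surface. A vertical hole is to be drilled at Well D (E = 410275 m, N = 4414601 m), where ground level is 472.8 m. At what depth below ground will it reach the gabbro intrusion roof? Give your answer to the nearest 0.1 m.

220.3 m

Two edge vectors: Well A→Well B = (-2161, -2003, 1034.6), Well A→Well C = (245, -575, -35.2).
Normal n = (Well A→Well B) × (Well A→Well C) = (665400.6, 177409.8, 1733310).
So ∂z/∂E = −n_x/n_z = −0.383890129 and ∂z/∂N = −n_y/n_z = −0.102353186.
Intercept c from Well A: -211.3 + 157928.18 + 451884.61 = 609601.48.
At (410275, 4414601): z_contact = −157500.52 − 451848.48 + 609601.48 = 252.48 m.
Depth below ground = 472.8 − 252.48 = 220.3 m.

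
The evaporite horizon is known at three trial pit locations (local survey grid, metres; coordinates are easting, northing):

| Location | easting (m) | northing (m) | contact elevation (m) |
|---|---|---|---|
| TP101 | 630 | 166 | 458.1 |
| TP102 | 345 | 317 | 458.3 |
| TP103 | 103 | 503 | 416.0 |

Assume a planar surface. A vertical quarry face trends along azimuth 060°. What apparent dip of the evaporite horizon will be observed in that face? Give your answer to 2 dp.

Let the plane be z = a·easting + b·northing + c.
TP102−TP101: −285a + 151b = 0.2;  TP103−TP101: −527a + 337b = −42.1.
Solving gives a = −0.39012, b = −0.73500.
Unit vector along 060° is (sin 60°, cos 60°) = (0.8660, 0.5000).
Slope in that direction = a·(0.8660) + b·(0.5000) = −0.70535.
Apparent dip = arctan|0.70535| = 35.20° (true dip is 39.8°, so apparent ≤ true as expected).

35.20°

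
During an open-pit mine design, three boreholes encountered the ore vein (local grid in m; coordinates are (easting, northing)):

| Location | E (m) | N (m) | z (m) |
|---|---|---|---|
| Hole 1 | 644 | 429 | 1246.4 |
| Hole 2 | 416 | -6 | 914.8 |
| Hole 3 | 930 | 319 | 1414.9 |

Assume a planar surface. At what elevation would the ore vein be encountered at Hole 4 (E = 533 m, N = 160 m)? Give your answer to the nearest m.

1063 m

Let the plane be z = a·E + b·N + c.
Hole 2−Hole 1: −228a − 435b = −331.6;  Hole 3−Hole 1: 286a − 110b = 168.5.
Solving gives a = 0.73432, b = 0.37741.
Then c = 1246.4 − a·644 − b·429 = 611.59.
At (533, 160): z = 391.4 + 60.4 + 611.59 = 1063.4 m.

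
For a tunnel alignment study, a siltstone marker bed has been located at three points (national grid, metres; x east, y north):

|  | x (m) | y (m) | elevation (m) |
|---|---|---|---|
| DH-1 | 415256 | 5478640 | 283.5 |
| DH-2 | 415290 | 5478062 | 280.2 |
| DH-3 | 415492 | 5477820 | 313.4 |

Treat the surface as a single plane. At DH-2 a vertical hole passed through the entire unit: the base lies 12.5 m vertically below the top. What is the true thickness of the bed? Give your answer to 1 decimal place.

Two edge vectors: DH-1→DH-2 = (34, -578, -3.3), DH-1→DH-3 = (236, -820, 29.9).
Normal n = (DH-1→DH-2) × (DH-1→DH-3) = (-19988.2, -1795.4, 108528).
So ∂z/∂x = −n_x/n_z = 0.18418 and ∂z/∂y = −n_y/n_z = 0.01654.
|∇z| = √(a²+b²) = 0.18492, so dip δ = arctan(0.18492) = 10.48°.
True thickness = vertical thickness × cos δ = 12.5 × cos 10.48° = 12.3 m.

12.3 m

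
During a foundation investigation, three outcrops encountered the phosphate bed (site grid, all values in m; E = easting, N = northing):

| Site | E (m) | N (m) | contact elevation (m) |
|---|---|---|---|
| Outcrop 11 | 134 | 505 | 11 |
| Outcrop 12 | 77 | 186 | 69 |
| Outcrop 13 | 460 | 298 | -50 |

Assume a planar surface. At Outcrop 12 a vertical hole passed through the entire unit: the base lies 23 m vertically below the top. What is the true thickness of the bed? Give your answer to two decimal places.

Two edge vectors: Outcrop 11→Outcrop 12 = (-57, -319, 58), Outcrop 11→Outcrop 13 = (326, -207, -61).
Normal n = (Outcrop 11→Outcrop 12) × (Outcrop 11→Outcrop 13) = (31465, 15431, 115793).
So ∂z/∂E = −n_x/n_z = −0.27173 and ∂z/∂N = −n_y/n_z = −0.13326.
|∇z| = √(a²+b²) = 0.30265, so dip δ = arctan(0.30265) = 16.84°.
True thickness = vertical thickness × cos δ = 23 × cos 16.84° = 22.01 m.

22.01 m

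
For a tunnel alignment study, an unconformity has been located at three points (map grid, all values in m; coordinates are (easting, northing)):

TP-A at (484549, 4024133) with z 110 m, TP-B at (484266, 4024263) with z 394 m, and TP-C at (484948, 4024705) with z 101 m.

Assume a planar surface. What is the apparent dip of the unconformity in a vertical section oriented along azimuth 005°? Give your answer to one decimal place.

24.2°

Let the plane be z = a·E + b·N + c.
TP-B−TP-A: −283a + 130b = 284;  TP-C−TP-A: 399a + 572b = −9.
Solving gives a = −0.76548, b = 0.51823.
Unit vector along 005° is (sin 5°, cos 5°) = (0.0872, 0.9962).
Slope in that direction = a·(0.0872) + b·(0.9962) = 0.44954.
Apparent dip = arctan|0.44954| = 24.2° (true dip is 42.8°, so apparent ≤ true as expected).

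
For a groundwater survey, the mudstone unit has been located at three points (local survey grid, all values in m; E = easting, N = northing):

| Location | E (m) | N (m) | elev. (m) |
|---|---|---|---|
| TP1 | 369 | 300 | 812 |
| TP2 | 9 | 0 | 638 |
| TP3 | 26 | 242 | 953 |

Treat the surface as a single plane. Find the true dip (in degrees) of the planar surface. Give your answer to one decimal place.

Two edge vectors: TP1→TP2 = (-360, -300, -174), TP1→TP3 = (-343, -58, 141).
Normal n = (TP1→TP2) × (TP1→TP3) = (-52392, 110442, -82020).
So ∂z/∂E = −n_x/n_z = −0.63877 and ∂z/∂N = −n_y/n_z = 1.34653.
Gradient magnitude |∇z| = √(a² + b²) = √(0.40803 + 1.81313) = 1.49036.
True dip = arctan(1.49036) = 56.1°, dipping toward SSE (azimuth ≈ 155°).

56.1°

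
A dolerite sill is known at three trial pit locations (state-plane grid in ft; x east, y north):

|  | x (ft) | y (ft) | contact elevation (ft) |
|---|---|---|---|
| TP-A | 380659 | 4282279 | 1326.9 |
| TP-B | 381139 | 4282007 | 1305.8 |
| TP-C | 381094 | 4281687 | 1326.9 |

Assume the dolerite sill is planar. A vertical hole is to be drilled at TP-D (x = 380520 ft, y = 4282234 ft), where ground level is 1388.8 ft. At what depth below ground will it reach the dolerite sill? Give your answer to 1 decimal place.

48.9 ft

Let the plane be z = a·x + b·y + c.
TP-B−TP-A: 480a − 272b = −21.1;  TP-C−TP-A: 435a − 592b = 0.
Solving gives a = −0.075320791, b = −0.055345514.
Then c = 1326.9 − a·380659 − b·4282279 = 267003.37.
At (380520, 4282234): z_contact = −28661.07 − 237002.44 + 267003.37 = 1339.86 ft.
Depth below ground = 1388.8 − 1339.86 = 48.9 ft.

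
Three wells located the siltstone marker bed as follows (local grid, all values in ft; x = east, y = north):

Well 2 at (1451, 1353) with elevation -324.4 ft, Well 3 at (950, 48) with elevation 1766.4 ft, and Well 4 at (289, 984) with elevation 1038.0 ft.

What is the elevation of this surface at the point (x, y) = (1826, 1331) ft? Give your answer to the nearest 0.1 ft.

-579.0 ft

Let the plane be z = a·x + b·y + c.
Well 3−Well 2: −501a − 1305b = 2090.8;  Well 4−Well 2: −1162a − 369b = 1362.4.
Solving gives a = −0.755836, b = −1.311974.
Then c = -324.4 − a·1451 − b·1353 = 2547.42.
At (1826, 1331): z = −1380.2 − 1746.2 + 2547.42 = -579.0 ft.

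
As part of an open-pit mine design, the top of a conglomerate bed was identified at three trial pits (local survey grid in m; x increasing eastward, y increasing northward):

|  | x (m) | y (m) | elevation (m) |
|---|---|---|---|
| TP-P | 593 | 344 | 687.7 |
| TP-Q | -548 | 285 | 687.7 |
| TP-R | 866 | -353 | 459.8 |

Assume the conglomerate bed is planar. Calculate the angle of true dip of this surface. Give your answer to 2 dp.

Let the plane be z = a·x + b·y + c.
TP-Q−TP-P: −1141a − 59b = 0;  TP-R−TP-P: 273a − 697b = −227.9.
Solving gives a = −0.01657, b = 0.32048.
Gradient magnitude |∇z| = √(a² + b²) = √(0.00027 + 0.10271) = 0.32091.
True dip = arctan(0.32091) = 17.79°, dipping toward S (azimuth ≈ 177°).

17.79°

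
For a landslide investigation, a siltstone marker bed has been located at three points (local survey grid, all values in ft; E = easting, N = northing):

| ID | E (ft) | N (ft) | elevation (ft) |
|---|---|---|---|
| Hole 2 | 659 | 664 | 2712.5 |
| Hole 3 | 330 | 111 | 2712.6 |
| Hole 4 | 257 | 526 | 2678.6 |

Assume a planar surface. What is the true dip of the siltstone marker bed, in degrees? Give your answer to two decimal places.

7.04°

Two edge vectors: Hole 2→Hole 3 = (-329, -553, 0.1), Hole 2→Hole 4 = (-402, -138, -33.9).
Normal n = (Hole 2→Hole 3) × (Hole 2→Hole 4) = (18760.5, -11193.3, -176904).
So ∂z/∂E = −n_x/n_z = 0.10605 and ∂z/∂N = −n_y/n_z = −0.06327.
Gradient magnitude |∇z| = √(a² + b²) = √(0.01125 + 0.00400) = 0.12349.
True dip = arctan(0.12349) = 7.04°, dipping toward WNW (azimuth ≈ 301°).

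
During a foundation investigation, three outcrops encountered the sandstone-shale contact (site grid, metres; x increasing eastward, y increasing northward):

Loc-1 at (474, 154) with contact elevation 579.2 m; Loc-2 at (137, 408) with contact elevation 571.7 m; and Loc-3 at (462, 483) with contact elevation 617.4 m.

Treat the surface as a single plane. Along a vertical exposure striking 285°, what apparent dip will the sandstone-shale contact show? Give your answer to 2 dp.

4.45°

Let the plane be z = a·x + b·y + c.
Loc-2−Loc-1: −337a + 254b = −7.5;  Loc-3−Loc-1: −12a + 329b = 38.2.
Solving gives a = 0.11287, b = 0.12023.
Unit vector along 285° is (sin 285°, cos 285°) = (-0.9659, 0.2588).
Slope in that direction = a·(-0.9659) + b·(0.2588) = −0.07791.
Apparent dip = arctan|0.07791| = 4.45° (true dip is 9.4°, so apparent ≤ true as expected).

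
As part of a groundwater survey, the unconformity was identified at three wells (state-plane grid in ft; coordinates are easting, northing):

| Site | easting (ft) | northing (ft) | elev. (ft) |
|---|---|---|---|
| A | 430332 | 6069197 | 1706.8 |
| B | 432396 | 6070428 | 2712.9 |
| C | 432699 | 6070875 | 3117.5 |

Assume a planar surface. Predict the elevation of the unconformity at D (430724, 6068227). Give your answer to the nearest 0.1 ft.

Let the plane be z = a·easting + b·northing + c.
B−A: 2064a + 1231b = 1006.1;  C−A: 2367a + 1678b = 1410.7.
Solving gives a = −0.087945016, b = 0.964759150.
Then c = 1706.8 − a·430332 − b·6069197 = −5815760.98.
At (430724, 6068227): z = −37880.0 + 5854377.5 − 5815760.98 = 736.5 ft.

736.5 ft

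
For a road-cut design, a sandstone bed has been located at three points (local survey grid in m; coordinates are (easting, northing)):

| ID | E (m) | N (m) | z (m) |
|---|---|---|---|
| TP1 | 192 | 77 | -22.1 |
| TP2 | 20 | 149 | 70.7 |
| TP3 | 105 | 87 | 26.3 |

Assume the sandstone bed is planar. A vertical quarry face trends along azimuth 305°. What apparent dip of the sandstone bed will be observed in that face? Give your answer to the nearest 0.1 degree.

Two edge vectors: TP1→TP2 = (-172, 72, 92.8), TP1→TP3 = (-87, 10, 48.4).
Normal n = (TP1→TP2) × (TP1→TP3) = (2556.8, 251.2, 4544).
So ∂z/∂E = −n_x/n_z = −0.56268 and ∂z/∂N = −n_y/n_z = −0.05528.
Unit vector along 305° is (sin 305°, cos 305°) = (-0.8192, 0.5736).
Slope in that direction = a·(-0.8192) + b·(0.5736) = 0.42921.
Apparent dip = arctan|0.42921| = 23.2° (true dip is 29.5°, so apparent ≤ true as expected).

23.2°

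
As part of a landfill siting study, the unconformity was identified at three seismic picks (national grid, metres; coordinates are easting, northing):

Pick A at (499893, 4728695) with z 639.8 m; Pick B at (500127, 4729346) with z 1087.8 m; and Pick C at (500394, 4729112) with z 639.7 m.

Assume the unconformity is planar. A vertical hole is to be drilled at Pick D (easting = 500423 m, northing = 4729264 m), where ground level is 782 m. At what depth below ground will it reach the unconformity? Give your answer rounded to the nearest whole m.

17 m

Let the plane be z = a·easting + b·northing + c.
Pick B−Pick A: 234a + 651b = 448;  Pick C−Pick A: 501a + 417b = −0.1.
Solving gives a = −0.81759919, b = 0.98205562.
Then c = 639.8 − a·499893 − b·4728695 = −4234489.60.
At (500423, 4729264): z_contact = −409145.4 + 4644400.3 − 4234489.60 = 765.3 m.
Depth below ground = 782 − 765.3 = 17 m.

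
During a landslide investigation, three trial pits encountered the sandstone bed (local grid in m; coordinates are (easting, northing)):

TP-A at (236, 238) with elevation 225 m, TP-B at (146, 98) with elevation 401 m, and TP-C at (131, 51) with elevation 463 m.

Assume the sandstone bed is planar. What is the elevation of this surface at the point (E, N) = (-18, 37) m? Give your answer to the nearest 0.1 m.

Let the plane be z = a·E + b·N + c.
TP-B−TP-A: −90a − 140b = 176;  TP-C−TP-A: −105a − 187b = 238.
Solving gives a = 0.19155, b = −1.38028.
Then c = 225 − a·236 − b·238 = 508.30.
At (-18, 37): z = −3.4 − 51.1 + 508.30 = 453.8 m.

453.8 m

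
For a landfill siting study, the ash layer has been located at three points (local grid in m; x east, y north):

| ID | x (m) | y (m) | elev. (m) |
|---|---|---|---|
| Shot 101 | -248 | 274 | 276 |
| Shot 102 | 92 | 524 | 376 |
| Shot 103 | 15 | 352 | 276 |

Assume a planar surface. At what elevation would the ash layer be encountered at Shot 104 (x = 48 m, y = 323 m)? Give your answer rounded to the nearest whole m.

Two edge vectors: Shot 101→Shot 102 = (340, 250, 100), Shot 101→Shot 103 = (263, 78, 0).
Normal n = (Shot 101→Shot 102) × (Shot 101→Shot 103) = (-7800, 26300, -39230).
So ∂z/∂x = −n_x/n_z = −0.19883 and ∂z/∂y = −n_y/n_z = 0.67041.
Intercept c from Shot 101: 276 − 49.31 − 183.69 = 43.00.
At (48, 323): z = −9.5 + 216.5 + 43.00 = 250.0 m.

250 m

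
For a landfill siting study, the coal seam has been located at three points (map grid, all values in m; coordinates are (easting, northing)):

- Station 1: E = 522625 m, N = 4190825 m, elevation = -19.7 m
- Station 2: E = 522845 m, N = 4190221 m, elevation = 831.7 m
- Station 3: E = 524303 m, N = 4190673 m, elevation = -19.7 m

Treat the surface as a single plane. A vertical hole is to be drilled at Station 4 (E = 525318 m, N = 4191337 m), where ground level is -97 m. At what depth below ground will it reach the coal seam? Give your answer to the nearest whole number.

Let the plane be z = a·E + b·N + c.
Station 2−Station 1: 220a − 604b = 851.4;  Station 3−Station 1: 1678a − 152b = 0.
Solving gives a = −0.13204418, b = −1.45769821.
Then c = -19.7 − a·522625 − b·4190825 = 6177947.99.
At (525318, 4191337): z_contact = −69365.2 − 6109704.4 + 6177947.99 = -1121.6 m.
Depth below ground = -97 − (-1121.6) = 1025 m.

1025 m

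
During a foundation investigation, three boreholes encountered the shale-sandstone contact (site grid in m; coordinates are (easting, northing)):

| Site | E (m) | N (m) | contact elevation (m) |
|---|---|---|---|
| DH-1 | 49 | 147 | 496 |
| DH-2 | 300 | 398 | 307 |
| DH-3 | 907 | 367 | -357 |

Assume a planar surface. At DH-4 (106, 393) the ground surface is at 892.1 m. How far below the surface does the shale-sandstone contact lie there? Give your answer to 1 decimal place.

377.7 m

Let the plane be z = a·E + b·N + c.
DH-2−DH-1: 251a + 251b = −189;  DH-3−DH-1: 858a + 220b = −853.
Solving gives a = −1.07734, b = 0.32435.
Then c = 496 − a·49 − b·147 = 501.11.
At (106, 393): z_contact = −114.20 + 127.47 + 501.11 = 514.38 m.
Depth below ground = 892.1 − 514.38 = 377.7 m.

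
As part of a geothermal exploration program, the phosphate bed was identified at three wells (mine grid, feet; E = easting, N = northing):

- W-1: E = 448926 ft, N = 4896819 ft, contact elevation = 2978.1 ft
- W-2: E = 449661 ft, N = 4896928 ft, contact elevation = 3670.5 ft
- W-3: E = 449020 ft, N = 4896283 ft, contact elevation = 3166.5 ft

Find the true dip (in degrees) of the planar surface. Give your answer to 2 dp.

44.59°

Two edge vectors: W-1→W-2 = (735, 109, 692.4), W-1→W-3 = (94, -536, 188.4).
Normal n = (W-1→W-2) × (W-1→W-3) = (391662, -73388.4, -404206).
So ∂z/∂E = −n_x/n_z = 0.96897 and ∂z/∂N = −n_y/n_z = −0.18156.
Gradient magnitude |∇z| = √(a² + b²) = √(0.93890 + 0.03296) = 0.98583.
True dip = arctan(0.98583) = 44.59°, dipping toward W (azimuth ≈ 281°).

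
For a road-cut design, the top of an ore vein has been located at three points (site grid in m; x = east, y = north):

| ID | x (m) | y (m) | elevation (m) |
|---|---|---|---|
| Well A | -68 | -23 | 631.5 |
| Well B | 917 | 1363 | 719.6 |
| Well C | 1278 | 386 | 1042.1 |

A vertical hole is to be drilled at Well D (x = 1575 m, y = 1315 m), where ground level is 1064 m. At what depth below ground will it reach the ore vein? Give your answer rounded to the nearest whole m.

95 m

Let the plane be z = a·x + b·y + c.
Well B−Well A: 985a + 1386b = 88.1;  Well C−Well A: 1346a + 409b = 410.6.
Solving gives a = 0.36444, b = −0.19543.
Then c = 631.5 − a·-68 − b·-23 = 651.79.
At (1575, 1315): z_contact = 574.0 − 257.0 + 651.79 = 968.8 m.
Depth below ground = 1064 − 968.8 = 95 m.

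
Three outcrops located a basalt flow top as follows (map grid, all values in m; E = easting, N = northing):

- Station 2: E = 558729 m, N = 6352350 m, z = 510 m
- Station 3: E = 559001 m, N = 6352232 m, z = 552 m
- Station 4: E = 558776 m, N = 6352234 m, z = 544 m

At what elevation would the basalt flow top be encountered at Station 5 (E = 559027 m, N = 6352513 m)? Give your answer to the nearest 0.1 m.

474.3 m

Two edge vectors: Station 2→Station 3 = (272, -118, 42), Station 2→Station 4 = (47, -116, 34).
Normal n = (Station 2→Station 3) × (Station 2→Station 4) = (860, -7274, -26006).
So ∂z/∂E = −n_x/n_z = 0.033069292 and ∂z/∂N = −n_y/n_z = −0.279704684.
Intercept c from Station 2: 510 − 18476.77 + 1776782.05 = 1758815.27.
At (559027, 6352513): z = 18486.6 − 1776827.6 + 1758815.27 = 474.3 m.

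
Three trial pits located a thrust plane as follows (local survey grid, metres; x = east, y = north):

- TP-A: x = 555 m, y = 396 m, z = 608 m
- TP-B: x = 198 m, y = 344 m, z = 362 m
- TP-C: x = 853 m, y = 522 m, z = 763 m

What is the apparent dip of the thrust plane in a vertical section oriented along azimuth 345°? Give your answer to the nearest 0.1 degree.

Two edge vectors: TP-A→TP-B = (-357, -52, -246), TP-A→TP-C = (298, 126, 155).
Normal n = (TP-A→TP-B) × (TP-A→TP-C) = (22936, -17973, -29486).
So ∂z/∂x = −n_x/n_z = 0.77786 and ∂z/∂y = −n_y/n_z = −0.60954.
Unit vector along 345° is (sin 345°, cos 345°) = (-0.2588, 0.9659).
Slope in that direction = a·(-0.2588) + b·(0.9659) = −0.79010.
Apparent dip = arctan|0.79010| = 38.3° (true dip is 44.7°, so apparent ≤ true as expected).

38.3°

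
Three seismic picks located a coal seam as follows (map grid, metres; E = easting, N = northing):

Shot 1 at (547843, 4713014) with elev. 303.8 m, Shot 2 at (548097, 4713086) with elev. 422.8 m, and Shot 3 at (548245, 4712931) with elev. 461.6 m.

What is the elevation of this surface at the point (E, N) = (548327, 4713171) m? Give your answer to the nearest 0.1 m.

533.6 m

Let the plane be z = a·E + b·N + c.
Shot 2−Shot 1: 254a + 72b = 119;  Shot 3−Shot 1: 402a − 83b = 157.8.
Solving gives a = 0.424551233, b = 0.155055371.
Then c = 303.8 − a·547843 − b·4713014 = −963061.76.
At (548327, 4713171): z = 232792.9 + 730802.5 − 963061.76 = 533.6 m.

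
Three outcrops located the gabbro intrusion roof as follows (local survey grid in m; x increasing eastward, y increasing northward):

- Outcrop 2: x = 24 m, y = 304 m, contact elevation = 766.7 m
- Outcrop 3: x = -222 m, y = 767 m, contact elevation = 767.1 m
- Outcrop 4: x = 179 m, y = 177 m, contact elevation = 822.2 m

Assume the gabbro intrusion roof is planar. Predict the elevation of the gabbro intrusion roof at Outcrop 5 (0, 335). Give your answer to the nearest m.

Let the plane be z = a·x + b·y + c.
Outcrop 3−Outcrop 2: −246a + 463b = 0.4;  Outcrop 4−Outcrop 2: 155a − 127b = 55.5.
Solving gives a = 0.63537, b = 0.33845.
Then c = 766.7 − a·24 − b·304 = 648.56.
At (0, 335): z = 0.0 + 113.4 + 648.56 = 761.9 m.

762 m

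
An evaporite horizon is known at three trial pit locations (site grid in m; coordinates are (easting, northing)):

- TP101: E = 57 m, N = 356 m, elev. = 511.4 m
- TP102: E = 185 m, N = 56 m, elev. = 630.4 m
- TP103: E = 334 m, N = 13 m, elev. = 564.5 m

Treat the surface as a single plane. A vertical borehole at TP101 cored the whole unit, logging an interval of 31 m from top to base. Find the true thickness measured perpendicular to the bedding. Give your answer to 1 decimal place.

Let the plane be z = a·E + b·N + c.
TP102−TP101: 128a − 300b = 119;  TP103−TP101: 277a − 343b = 53.1.
Solving gives a = −0.63494, b = −0.66757.
|∇z| = √(a²+b²) = 0.92130, so dip δ = arctan(0.92130) = 42.65°.
True thickness = vertical thickness × cos δ = 31 × cos 42.65° = 22.8 m.

22.8 m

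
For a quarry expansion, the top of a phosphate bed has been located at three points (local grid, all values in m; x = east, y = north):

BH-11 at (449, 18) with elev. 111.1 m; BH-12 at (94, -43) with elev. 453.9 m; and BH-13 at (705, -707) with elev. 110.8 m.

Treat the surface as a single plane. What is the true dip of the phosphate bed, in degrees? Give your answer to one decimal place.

44.0°

Let the plane be z = a·x + b·y + c.
BH-12−BH-11: −355a − 61b = 342.8;  BH-13−BH-11: 256a − 725b = −0.3.
Solving gives a = −0.91046, b = −0.32107.
Gradient magnitude |∇z| = √(a² + b²) = √(0.82894 + 0.10309) = 0.96542.
True dip = arctan(0.96542) = 44.0°, dipping toward ENE (azimuth ≈ 071°).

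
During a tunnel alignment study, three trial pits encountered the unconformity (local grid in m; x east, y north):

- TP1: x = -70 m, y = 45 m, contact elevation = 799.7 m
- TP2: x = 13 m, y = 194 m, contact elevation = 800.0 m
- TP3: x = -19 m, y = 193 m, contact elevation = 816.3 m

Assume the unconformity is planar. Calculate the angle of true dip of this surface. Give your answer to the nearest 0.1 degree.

Two edge vectors: TP1→TP2 = (83, 149, 0.3), TP1→TP3 = (51, 148, 16.6).
Normal n = (TP1→TP2) × (TP1→TP3) = (2429, -1362.5, 4685).
So ∂z/∂x = −n_x/n_z = −0.51846 and ∂z/∂y = −n_y/n_z = 0.29082.
Gradient magnitude |∇z| = √(a² + b²) = √(0.26880 + 0.08458) = 0.59446.
True dip = arctan(0.59446) = 30.7°, dipping toward ESE (azimuth ≈ 119°).

30.7°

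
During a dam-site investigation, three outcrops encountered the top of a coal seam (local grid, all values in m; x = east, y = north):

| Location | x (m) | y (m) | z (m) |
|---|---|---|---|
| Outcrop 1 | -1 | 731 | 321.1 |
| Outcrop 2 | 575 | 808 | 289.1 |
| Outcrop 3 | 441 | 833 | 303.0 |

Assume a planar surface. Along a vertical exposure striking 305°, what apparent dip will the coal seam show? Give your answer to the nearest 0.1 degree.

8.4°

Two edge vectors: Outcrop 1→Outcrop 2 = (576, 77, -32), Outcrop 1→Outcrop 3 = (442, 102, -18.1).
Normal n = (Outcrop 1→Outcrop 2) × (Outcrop 1→Outcrop 3) = (1870.3, -3718.4, 24718).
So ∂z/∂x = −n_x/n_z = −0.07567 and ∂z/∂y = −n_y/n_z = 0.15043.
Unit vector along 305° is (sin 305°, cos 305°) = (-0.8192, 0.5736).
Slope in that direction = a·(-0.8192) + b·(0.5736) = 0.14827.
Apparent dip = arctan|0.14827| = 8.4° (true dip is 9.6°, so apparent ≤ true as expected).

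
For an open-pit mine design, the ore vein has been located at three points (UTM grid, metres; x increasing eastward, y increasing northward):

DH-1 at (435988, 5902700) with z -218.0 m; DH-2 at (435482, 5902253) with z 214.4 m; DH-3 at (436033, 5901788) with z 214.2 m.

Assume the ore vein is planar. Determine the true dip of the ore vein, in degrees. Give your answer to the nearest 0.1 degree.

32.9°

Let the plane be z = a·x + b·y + c.
DH-2−DH-1: −506a − 447b = 432.4;  DH-3−DH-1: 45a − 912b = 432.2.
Solving gives a = −0.41769, b = −0.49451.
Gradient magnitude |∇z| = √(a² + b²) = √(0.17447 + 0.24454) = 0.64731.
True dip = arctan(0.64731) = 32.9°, dipping toward NE (azimuth ≈ 040°).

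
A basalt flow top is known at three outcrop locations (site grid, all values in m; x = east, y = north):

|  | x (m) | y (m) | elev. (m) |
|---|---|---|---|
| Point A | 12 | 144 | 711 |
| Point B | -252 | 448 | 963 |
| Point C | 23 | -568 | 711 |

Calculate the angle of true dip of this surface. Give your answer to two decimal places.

Let the plane be z = a·x + b·y + c.
Point B−Point A: −264a + 304b = 252;  Point C−Point A: 11a − 712b = 0.
Solving gives a = −0.97183, b = −0.01501.
Gradient magnitude |∇z| = √(a² + b²) = √(0.94446 + 0.00023) = 0.97195.
True dip = arctan(0.97195) = 44.19°, dipping toward E (azimuth ≈ 089°).

44.19°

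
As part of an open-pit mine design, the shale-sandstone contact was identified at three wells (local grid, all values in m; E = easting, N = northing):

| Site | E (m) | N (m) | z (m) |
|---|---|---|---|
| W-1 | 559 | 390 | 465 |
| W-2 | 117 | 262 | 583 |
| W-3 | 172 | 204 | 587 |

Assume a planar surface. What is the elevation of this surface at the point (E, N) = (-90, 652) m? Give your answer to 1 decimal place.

524.6 m

Let the plane be z = a·E + b·N + c.
W-2−W-1: −442a − 128b = 118;  W-3−W-1: −387a − 186b = 122.
Solving gives a = −0.19378, b = −0.25272.
Then c = 465 − a·559 − b·390 = 671.89.
At (-90, 652): z = 17.4 − 164.8 + 671.89 = 524.6 m.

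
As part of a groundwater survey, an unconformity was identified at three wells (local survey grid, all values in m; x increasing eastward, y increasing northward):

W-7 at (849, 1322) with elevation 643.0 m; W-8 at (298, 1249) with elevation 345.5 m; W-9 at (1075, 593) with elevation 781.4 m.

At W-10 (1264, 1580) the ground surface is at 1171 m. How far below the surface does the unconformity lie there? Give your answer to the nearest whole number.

Two edge vectors: W-7→W-8 = (-551, -73, -297.5), W-7→W-9 = (226, -729, 138.4).
Normal n = (W-7→W-8) × (W-7→W-9) = (-226980.7, 9023.4, 418177).
So ∂z/∂x = −n_x/n_z = 0.54279 and ∂z/∂y = −n_y/n_z = −0.02158.
Intercept c from W-7: 643 − 460.83 + 28.53 = 210.70.
At (1264, 1580): z_contact = 686.1 − 34.1 + 210.70 = 862.7 m.
Depth below ground = 1171 − 862.7 = 308 m.

308 m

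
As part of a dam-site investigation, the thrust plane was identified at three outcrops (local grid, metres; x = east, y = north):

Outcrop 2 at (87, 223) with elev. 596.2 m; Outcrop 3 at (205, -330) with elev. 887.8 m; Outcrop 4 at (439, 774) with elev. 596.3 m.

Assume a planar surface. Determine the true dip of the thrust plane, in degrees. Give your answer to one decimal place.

36.3°

Two edge vectors: Outcrop 2→Outcrop 3 = (118, -553, 291.6), Outcrop 2→Outcrop 4 = (352, 551, 0.1).
Normal n = (Outcrop 2→Outcrop 3) × (Outcrop 2→Outcrop 4) = (-160726.9, 102631.4, 259674).
So ∂z/∂x = −n_x/n_z = 0.61896 and ∂z/∂y = −n_y/n_z = −0.39523.
Gradient magnitude |∇z| = √(a² + b²) = √(0.38311 + 0.15621) = 0.73438.
True dip = arctan(0.73438) = 36.3°, dipping toward WNW (azimuth ≈ 303°).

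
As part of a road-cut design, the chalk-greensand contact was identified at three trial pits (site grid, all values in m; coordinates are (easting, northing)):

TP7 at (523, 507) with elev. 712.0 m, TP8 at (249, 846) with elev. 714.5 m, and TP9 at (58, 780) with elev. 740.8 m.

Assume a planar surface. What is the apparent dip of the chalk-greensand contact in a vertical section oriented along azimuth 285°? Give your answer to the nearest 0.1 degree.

Two edge vectors: TP7→TP8 = (-274, 339, 2.5), TP7→TP9 = (-465, 273, 28.8).
Normal n = (TP7→TP8) × (TP7→TP9) = (9080.7, 6728.7, 82833).
So ∂z/∂E = −n_x/n_z = −0.10963 and ∂z/∂N = −n_y/n_z = −0.08123.
Unit vector along 285° is (sin 285°, cos 285°) = (-0.9659, 0.2588).
Slope in that direction = a·(-0.9659) + b·(0.2588) = 0.08487.
Apparent dip = arctan|0.08487| = 4.9° (true dip is 7.8°, so apparent ≤ true as expected).

4.9°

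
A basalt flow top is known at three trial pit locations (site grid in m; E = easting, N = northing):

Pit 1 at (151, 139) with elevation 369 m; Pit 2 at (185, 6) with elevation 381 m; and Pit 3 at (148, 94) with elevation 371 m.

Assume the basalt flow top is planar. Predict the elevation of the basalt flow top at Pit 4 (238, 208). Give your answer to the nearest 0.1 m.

Two edge vectors: Pit 1→Pit 2 = (34, -133, 12), Pit 1→Pit 3 = (-3, -45, 2).
Normal n = (Pit 1→Pit 2) × (Pit 1→Pit 3) = (274, -104, -1929).
So ∂z/∂E = −n_x/n_z = 0.14204 and ∂z/∂N = −n_y/n_z = −0.05391.
Intercept c from Pit 1: 369 − 21.45 + 7.49 = 355.05.
At (238, 208): z = 33.8 − 11.2 + 355.05 = 377.6 m.

377.6 m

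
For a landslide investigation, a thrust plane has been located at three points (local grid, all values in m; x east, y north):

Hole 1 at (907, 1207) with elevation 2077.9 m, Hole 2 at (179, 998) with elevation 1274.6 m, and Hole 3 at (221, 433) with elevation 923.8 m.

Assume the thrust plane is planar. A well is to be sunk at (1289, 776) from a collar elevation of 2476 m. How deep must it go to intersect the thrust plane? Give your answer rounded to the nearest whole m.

Two edge vectors: Hole 1→Hole 2 = (-728, -209, -803.3), Hole 1→Hole 3 = (-686, -774, -1154.1).
Normal n = (Hole 1→Hole 2) × (Hole 1→Hole 3) = (-380547.3, -289121, 420098).
So ∂z/∂x = −n_x/n_z = 0.90585 and ∂z/∂y = −n_y/n_z = 0.68822.
Intercept c from Hole 1: 2077.9 − 821.61 − 830.68 = 425.61.
At (1289, 776): z_contact = 1167.6 + 534.1 + 425.61 = 2127.3 m.
Depth below ground = 2476 − 2127.3 = 349 m.

349 m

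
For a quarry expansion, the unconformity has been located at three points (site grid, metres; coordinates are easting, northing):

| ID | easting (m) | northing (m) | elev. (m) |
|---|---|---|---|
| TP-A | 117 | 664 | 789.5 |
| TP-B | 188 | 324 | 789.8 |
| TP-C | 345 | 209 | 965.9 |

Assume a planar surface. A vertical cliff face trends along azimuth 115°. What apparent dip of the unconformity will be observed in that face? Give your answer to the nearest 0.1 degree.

Let the plane be z = a·easting + b·northing + c.
TP-B−TP-A: 71a − 340b = 0.3;  TP-C−TP-A: 228a − 455b = 176.4.
Solving gives a = 1.32344, b = 0.27548.
Unit vector along 115° is (sin 115°, cos 115°) = (0.9063, -0.4226).
Slope in that direction = a·(0.9063) + b·(-0.4226) = 1.08302.
Apparent dip = arctan|1.08302| = 47.3° (true dip is 53.5°, so apparent ≤ true as expected).

47.3°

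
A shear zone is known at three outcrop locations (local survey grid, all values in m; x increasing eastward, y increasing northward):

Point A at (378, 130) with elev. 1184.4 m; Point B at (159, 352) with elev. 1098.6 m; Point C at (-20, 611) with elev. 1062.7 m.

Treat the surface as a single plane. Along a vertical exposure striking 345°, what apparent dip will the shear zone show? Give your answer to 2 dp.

11.81°

Let the plane be z = a·x + b·y + c.
Point B−Point A: −219a + 222b = −85.8;  Point C−Point A: −398a + 481b = −121.7.
Solving gives a = 0.83922, b = 0.44139.
Unit vector along 345° is (sin 345°, cos 345°) = (-0.2588, 0.9659).
Slope in that direction = a·(-0.2588) + b·(0.9659) = 0.20914.
Apparent dip = arctan|0.20914| = 11.81° (true dip is 43.5°, so apparent ≤ true as expected).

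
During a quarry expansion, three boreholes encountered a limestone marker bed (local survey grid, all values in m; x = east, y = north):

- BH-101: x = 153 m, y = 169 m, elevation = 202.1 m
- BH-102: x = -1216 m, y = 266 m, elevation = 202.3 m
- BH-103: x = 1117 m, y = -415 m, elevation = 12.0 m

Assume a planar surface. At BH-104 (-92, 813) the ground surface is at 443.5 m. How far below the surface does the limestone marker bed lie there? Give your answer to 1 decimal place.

Let the plane be z = a·x + b·y + c.
BH-102−BH-101: −1369a + 97b = 0.2;  BH-103−BH-101: 964a − 584b = −190.1.
Solving gives a = 0.025954, b = 0.368355.
Then c = 202.1 − a·153 − b·169 = 135.88.
At (-92, 813): z_contact = −2.39 + 299.47 + 135.88 = 432.96 m.
Depth below ground = 443.5 − 432.96 = 10.5 m.

10.5 m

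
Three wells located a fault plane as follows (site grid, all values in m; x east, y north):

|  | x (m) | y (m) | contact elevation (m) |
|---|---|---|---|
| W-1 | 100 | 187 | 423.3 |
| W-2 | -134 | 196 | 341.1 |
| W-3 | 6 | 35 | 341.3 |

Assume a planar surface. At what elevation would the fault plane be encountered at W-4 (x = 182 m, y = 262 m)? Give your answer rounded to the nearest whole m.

477 m

Two edge vectors: W-1→W-2 = (-234, 9, -82.2), W-1→W-3 = (-94, -152, -82).
Normal n = (W-1→W-2) × (W-1→W-3) = (-13232.4, -11461.2, 36414).
So ∂z/∂x = −n_x/n_z = 0.36339 and ∂z/∂y = −n_y/n_z = 0.31475.
Intercept c from W-1: 423.3 − 36.34 − 58.86 = 328.10.
At (182, 262): z = 66.1 + 82.5 + 328.10 = 476.7 m.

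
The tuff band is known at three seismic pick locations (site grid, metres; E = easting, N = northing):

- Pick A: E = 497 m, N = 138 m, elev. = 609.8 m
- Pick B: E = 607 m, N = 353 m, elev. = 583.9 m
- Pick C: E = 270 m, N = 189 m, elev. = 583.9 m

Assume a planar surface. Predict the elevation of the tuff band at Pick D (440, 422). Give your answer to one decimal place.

559.8 m

Let the plane be z = a·E + b·N + c.
Pick B−Pick A: 110a + 215b = −25.9;  Pick C−Pick A: −227a + 51b = −25.9.
Solving gives a = 0.07806, b = −0.16040.
Then c = 609.8 − a·497 − b·138 = 593.14.
At (440, 422): z = 34.3 − 67.7 + 593.14 = 559.8 m.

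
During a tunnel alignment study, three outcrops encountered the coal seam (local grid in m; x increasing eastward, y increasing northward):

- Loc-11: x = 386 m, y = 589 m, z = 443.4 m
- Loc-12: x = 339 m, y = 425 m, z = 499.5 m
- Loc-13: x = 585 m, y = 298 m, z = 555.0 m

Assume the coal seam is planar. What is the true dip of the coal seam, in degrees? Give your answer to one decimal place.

19.6°

Two edge vectors: Loc-11→Loc-12 = (-47, -164, 56.1), Loc-11→Loc-13 = (199, -291, 111.6).
Normal n = (Loc-11→Loc-12) × (Loc-11→Loc-13) = (-1977.3, 16409.1, 46313).
So ∂z/∂x = −n_x/n_z = 0.04269 and ∂z/∂y = −n_y/n_z = −0.35431.
Gradient magnitude |∇z| = √(a² + b²) = √(0.00182 + 0.12553) = 0.35687.
True dip = arctan(0.35687) = 19.6°, dipping toward N (azimuth ≈ 353°).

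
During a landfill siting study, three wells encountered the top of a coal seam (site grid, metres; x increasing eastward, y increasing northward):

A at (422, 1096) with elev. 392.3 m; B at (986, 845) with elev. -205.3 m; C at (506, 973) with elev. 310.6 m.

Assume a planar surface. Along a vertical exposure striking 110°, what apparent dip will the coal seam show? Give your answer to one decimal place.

Let the plane be z = a·x + b·y + c.
B−A: 564a − 251b = −597.6;  C−A: 84a − 123b = −81.7.
Solving gives a = −1.09754, b = −0.08531.
Unit vector along 110° is (sin 110°, cos 110°) = (0.9397, -0.3420).
Slope in that direction = a·(0.9397) + b·(-0.3420) = −1.00217.
Apparent dip = arctan|1.00217| = 45.1° (true dip is 47.7°, so apparent ≤ true as expected).

45.1°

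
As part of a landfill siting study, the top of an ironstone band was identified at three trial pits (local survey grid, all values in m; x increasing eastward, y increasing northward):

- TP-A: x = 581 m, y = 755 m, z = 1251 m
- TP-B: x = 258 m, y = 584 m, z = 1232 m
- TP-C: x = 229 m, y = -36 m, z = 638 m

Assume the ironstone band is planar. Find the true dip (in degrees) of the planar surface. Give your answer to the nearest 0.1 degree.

47.3°

Two edge vectors: TP-A→TP-B = (-323, -171, -19), TP-A→TP-C = (-352, -791, -613).
Normal n = (TP-A→TP-B) × (TP-A→TP-C) = (89794, -191311, 195301).
So ∂z/∂x = −n_x/n_z = −0.45977 and ∂z/∂y = −n_y/n_z = 0.97957.
Gradient magnitude |∇z| = √(a² + b²) = √(0.21139 + 0.95956) = 1.08210.
True dip = arctan(1.08210) = 47.3°, dipping toward SSE (azimuth ≈ 155°).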